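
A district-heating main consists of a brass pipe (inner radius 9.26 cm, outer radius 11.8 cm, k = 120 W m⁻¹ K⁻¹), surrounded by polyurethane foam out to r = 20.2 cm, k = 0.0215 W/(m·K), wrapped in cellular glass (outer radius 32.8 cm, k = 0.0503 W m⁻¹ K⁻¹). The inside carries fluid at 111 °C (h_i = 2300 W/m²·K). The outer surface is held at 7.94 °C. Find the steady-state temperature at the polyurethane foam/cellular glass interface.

Series thermal resistances, inner to outer:
  R'_conv,in = 1/(2πr h) = 1/(2π·0.0926·2300) = 7.473×10^-4 m·K/W
  R'_brass = ln(0.118/0.0926)/(2πk) = 0.2424/(2π·120) = 3.215×10^-4 m·K/W
  R'_polyurethane foam = ln(0.202/0.118)/(2πk) = 0.5376/(2π·0.0215) = 3.979 m·K/W
  R'_cellular glass = ln(0.328/0.202)/(2πk) = 0.4847/(2π·0.0503) = 1.534 m·K/W
ΣR = 7.473×10^-4 + 3.215×10^-4 + 3.979 + 1.534 = 5.514 m·K/W
Q' = ΔT/ΣR = (111 °C − 7.94 °C)/5.514 = 18.69 W/m
From the inner boundary to the polyurethane foam/cellular glass interface, ΣR_partial = 3.980 m·K/W.
T_interface = T_in − Q'·ΣR_partial = 111 °C − (18.69)(3.980) = 36.6 °C

T = 36.6 °C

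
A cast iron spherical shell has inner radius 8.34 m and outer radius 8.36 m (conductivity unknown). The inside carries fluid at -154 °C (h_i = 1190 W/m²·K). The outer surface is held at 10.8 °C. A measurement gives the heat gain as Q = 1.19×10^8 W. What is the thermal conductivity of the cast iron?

k = 53.9 W/m·K

ΣR = ΔT/Q = |-154 − 10.8|/1.19×10^8 = 1.385×10^-6 K/W
Known resistances:
  R_conv,in = 1/(4πr²h) = 1/(4π·8.34²·1190) = 9.614×10^-7 K/W
R_cast iron = ΣR − ΣR_known = 1.385×10^-6 − 9.614×10^-7 = 4.236×10^-7 K/W
(1/r₁−1/r₂)/(4πk) = 4.236×10^-7 ⇒ k = 2.869×10^-4/(4π·4.236×10^-7) = 53.9 W/m·K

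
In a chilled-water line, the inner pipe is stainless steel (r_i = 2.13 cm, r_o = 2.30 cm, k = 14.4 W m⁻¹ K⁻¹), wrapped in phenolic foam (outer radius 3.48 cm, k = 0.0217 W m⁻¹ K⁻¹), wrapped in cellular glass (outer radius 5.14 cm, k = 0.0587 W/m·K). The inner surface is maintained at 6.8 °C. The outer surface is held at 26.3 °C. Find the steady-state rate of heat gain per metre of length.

Q' = 4.76 W/m

Resistance network (inner→outer):
  R'_stainless steel = ln(0.0230/0.0213)/(2πk) = 0.07679/(2π·14.4) = 8.487×10^-4 m·K/W
  R'_phenolic foam = ln(0.0348/0.0230)/(2πk) = 0.4141/(2π·0.0217) = 3.037 m·K/W
  R'_cellular glass = ln(0.0514/0.0348)/(2πk) = 0.3900/(2π·0.0587) = 1.057 m·K/W
ΣR = 8.487×10^-4 + 3.037 + 1.057 = 4.095 m·K/W
Q' = ΔT/ΣR = (6.8 °C − 26.3 °C)/4.095 = -4.76 W/m
(Negative Q' ⇒ heat flows inward; heat gain = 4.76 W/m.)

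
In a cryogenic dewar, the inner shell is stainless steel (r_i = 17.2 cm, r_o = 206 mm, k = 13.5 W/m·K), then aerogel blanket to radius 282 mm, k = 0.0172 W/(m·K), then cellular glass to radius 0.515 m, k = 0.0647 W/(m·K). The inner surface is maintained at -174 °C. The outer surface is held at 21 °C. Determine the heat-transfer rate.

Treat each layer as a resistance in series:
  R_stainless steel = (1/0.172 − 1/0.206)/(4πk) = 0.9596/(4π·13.5) = 0.005656 K/W
  R_aerogel blanket = (1/0.206 − 1/0.282)/(4πk) = 1.308/(4π·0.0172) = 6.053 K/W
  R_cellular glass = (1/0.282 − 1/0.515)/(4πk) = 1.604/(4π·0.0647) = 1.973 K/W
ΣR = 0.005656 + 6.053 + 1.973 = 8.032 K/W
Q = ΔT/ΣR = (-174 °C − 21 °C)/8.032 = -24.3 W
(Negative Q ⇒ heat flows inward; heat gain = 24.3 W.)

Q = 24.3 W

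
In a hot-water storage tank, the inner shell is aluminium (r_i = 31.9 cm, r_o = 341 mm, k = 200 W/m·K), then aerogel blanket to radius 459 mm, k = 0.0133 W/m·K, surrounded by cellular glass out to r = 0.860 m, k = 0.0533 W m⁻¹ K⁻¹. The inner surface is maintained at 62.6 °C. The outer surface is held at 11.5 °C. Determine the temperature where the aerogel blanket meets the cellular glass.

Series thermal resistances, inner to outer:
  R_aluminium = (1/0.319 − 1/0.341)/(4πk) = 0.2022/(4π·200) = 8.047×10^-5 K/W
  R_aerogel blanket = (1/0.341 − 1/0.459)/(4πk) = 0.7539/(4π·0.0133) = 4.511 K/W
  R_cellular glass = (1/0.459 − 1/0.860)/(4πk) = 1.016/(4π·0.0533) = 1.517 K/W
ΣR = 8.047×10^-5 + 4.511 + 1.517 = 6.028 K/W
Q = ΔT/ΣR = (62.6 °C − 11.5 °C)/6.028 = 8.477 W
From the inner boundary to the aerogel blanket/cellular glass interface, ΣR_partial = 4.511 K/W.
T_interface = T_in − Q·ΣR_partial = 62.6 °C − (8.477)(4.511) = 24.4 °C

T = 24.4 °C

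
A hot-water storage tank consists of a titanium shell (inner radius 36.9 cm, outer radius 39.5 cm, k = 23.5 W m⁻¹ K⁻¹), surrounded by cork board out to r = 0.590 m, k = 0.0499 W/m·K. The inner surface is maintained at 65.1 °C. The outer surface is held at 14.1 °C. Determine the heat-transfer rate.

Q = 38.2 W

Resistance network (inner→outer):
  R_titanium = (1/0.369 − 1/0.395)/(4πk) = 0.1784/(4π·23.5) = 6.040×10^-4 K/W
  R_cork board = (1/0.395 − 1/0.590)/(4πk) = 0.8367/(4π·0.0499) = 1.334 K/W
ΣR = 6.040×10^-4 + 1.334 = 1.335 K/W
Q = ΔT/ΣR = (65.1 °C − 14.1 °C)/1.335 = 38.2 W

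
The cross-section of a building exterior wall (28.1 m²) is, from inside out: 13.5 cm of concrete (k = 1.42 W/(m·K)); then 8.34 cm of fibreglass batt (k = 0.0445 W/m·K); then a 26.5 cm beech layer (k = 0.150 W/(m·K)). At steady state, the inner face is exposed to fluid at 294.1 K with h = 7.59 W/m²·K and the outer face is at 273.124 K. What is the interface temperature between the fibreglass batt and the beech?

T = 282.71 K

Resistance network (inner→outer):
  R_conv,in = 1/(hA) = 1/(7.59·28.1) = 0.004689 K/W
  R_concrete = L/(kA) = 0.135/(1.42·28.1) = 0.003383 K/W
  R_fibreglass batt = L/(kA) = 0.0834/(0.0445·28.1) = 0.06670 K/W
  R_beech = L/(kA) = 0.265/(0.150·28.1) = 0.06287 K/W
ΣR = 0.004689 + 0.003383 + 0.06670 + 0.06287 = 0.1376 K/W
Q = ΔT/ΣR = (294.1 K − 273.124 K)/0.1376 = 152.4 W
From the inner boundary to the fibreglass batt/beech interface, ΣR_partial = 0.07477 K/W.
T_interface = T_in − Q·ΣR_partial = 294.1 K − (152.4)(0.07477) = 282.71 K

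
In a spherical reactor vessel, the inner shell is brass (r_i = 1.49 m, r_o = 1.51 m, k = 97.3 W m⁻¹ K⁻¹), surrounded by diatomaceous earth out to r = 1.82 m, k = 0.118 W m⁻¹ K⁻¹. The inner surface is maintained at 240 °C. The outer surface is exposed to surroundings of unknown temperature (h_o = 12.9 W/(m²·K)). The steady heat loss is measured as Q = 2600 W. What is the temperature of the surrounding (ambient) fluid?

Sum the resistances:
  R_brass = (1/1.49 − 1/1.51)/(4πk) = 0.008889/(4π·97.3) = 7.270×10^-6 K/W
  R_diatomaceous earth = (1/1.51 − 1/1.82)/(4πk) = 0.1128/(4π·0.118) = 0.07607 K/W
  R_conv,out = 1/(4πr²h) = 1/(4π·1.82²·12.9) = 0.001862 K/W
ΣR = 0.07794 K/W
ΔT = Q·ΣR = 2600 × 0.07794 = 202.6 K
Heat flows outward, so T_out = T_in − ΔT = 240 − 202.6 = 37.4 °C

T_out = 37.4 °C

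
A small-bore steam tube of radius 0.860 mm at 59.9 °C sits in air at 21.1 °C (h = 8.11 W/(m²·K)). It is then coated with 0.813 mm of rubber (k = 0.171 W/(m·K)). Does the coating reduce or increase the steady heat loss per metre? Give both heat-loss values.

Critical radius for a cylinder: r_cr = k/h = 0.0211 m = 2.11 cm.
Outer radius after coating: r₂ = 8.60×10^-4 + 8.13×10^-4 = 0.001673 m.
Since r₁ < r_cr and r₂ ≤ r_cr, the coating moves toward the maximum at r_cr — heat loss rises.
Bare: R = 1/(2πr₁h) = 22.82 m·K/W; Q = 38.8/22.82 = 1.70 W/m.
Coated: R = R_cond + R_conv = 12.35 m·K/W; Q = 38.8/12.35 = 3.14 W/m.

increases: 1.70 → 3.14 W/m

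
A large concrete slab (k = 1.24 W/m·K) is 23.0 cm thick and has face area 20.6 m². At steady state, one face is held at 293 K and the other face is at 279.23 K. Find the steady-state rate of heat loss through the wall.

Q = kA·ΔT/L = 1.24 × 20.6 × |293 K − 279.23 K| / 0.230 = 1530 W

Q = 1530 W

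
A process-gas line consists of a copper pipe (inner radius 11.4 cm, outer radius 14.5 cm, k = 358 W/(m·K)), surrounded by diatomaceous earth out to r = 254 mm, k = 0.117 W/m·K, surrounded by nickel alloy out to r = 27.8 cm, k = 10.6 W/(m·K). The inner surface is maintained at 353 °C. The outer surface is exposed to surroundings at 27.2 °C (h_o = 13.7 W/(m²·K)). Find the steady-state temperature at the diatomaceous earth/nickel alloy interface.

T = 44.6 °C

Resistance network (inner→outer):
  R'_copper = ln(0.145/0.114)/(2πk) = 0.2405/(2π·358) = 1.069×10^-4 m·K/W
  R'_diatomaceous earth = ln(0.254/0.145)/(2πk) = 0.5606/(2π·0.117) = 0.7626 m·K/W
  R'_nickel alloy = ln(0.278/0.254)/(2πk) = 0.09029/(2π·10.6) = 0.001356 m·K/W
  R'_conv,out = 1/(2πr h) = 1/(2π·0.278·13.7) = 0.04179 m·K/W
ΣR = 1.069×10^-4 + 0.7626 + 0.001356 + 0.04179 = 0.8059 m·K/W
Q' = ΔT/ΣR = (353 °C − 27.2 °C)/0.8059 = 404.3 W/m
From the inner boundary to the diatomaceous earth/nickel alloy interface, ΣR_partial = 0.7627 m·K/W.
T_interface = T_in − Q'·ΣR_partial = 353 °C − (404.3)(0.7627) = 44.6 °C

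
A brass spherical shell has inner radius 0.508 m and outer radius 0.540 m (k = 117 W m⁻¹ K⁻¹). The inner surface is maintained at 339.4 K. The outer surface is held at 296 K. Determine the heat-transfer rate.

Q = 4πk·ΔT/(1/r₁ − 1/r₂) = 4π × 117 × 43.4 / (1/0.508 − 1/0.540) = 5.47×10^5 W

Q = 547 kW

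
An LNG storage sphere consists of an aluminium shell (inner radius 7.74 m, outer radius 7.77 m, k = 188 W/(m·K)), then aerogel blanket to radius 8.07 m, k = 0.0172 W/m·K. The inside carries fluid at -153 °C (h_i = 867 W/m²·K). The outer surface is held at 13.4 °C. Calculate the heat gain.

Q = 7.52 kW

Resistance network (inner→outer):
  R_conv,in = 1/(4πr²h) = 1/(4π·7.74²·867) = 1.532×10^-6 K/W
  R_aluminium = (1/7.74 − 1/7.77)/(4πk) = 4.988×10^-4/(4π·188) = 2.112×10^-7 K/W
  R_aerogel blanket = (1/7.77 − 1/8.07)/(4πk) = 0.004784/(4π·0.0172) = 0.02214 K/W
ΣR = 1.532×10^-6 + 2.112×10^-7 + 0.02214 = 0.02214 K/W
Q = ΔT/ΣR = (-153 °C − 13.4 °C)/0.02214 = -7520 W
(Negative Q ⇒ heat flows inward; heat gain = 7520 W.)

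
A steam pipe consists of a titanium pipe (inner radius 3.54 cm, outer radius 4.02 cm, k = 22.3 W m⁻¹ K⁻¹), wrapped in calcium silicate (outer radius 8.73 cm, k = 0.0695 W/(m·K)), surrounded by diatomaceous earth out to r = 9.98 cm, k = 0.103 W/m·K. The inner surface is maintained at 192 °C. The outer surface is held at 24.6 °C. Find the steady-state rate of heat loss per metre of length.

Q' = 84.4 W/m

Resistance network (inner→outer):
  R'_titanium = ln(0.0402/0.0354)/(2πk) = 0.1272/(2π·22.3) = 9.075×10^-4 m·K/W
  R'_calcium silicate = ln(0.0873/0.0402)/(2πk) = 0.7755/(2π·0.0695) = 1.776 m·K/W
  R'_diatomaceous earth = ln(0.0998/0.0873)/(2πk) = 0.1338/(2π·0.103) = 0.2068 m·K/W
ΣR = 9.075×10^-4 + 1.776 + 0.2068 = 1.984 m·K/W
Q' = ΔT/ΣR = (192 °C − 24.6 °C)/1.984 = 84.4 W/m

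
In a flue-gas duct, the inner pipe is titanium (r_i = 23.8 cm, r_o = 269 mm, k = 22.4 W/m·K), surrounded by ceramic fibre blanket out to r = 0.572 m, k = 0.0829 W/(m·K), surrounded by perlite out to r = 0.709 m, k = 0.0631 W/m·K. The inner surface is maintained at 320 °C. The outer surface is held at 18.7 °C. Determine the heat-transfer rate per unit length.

Resistance network (inner→outer):
  R'_titanium = ln(0.269/0.238)/(2πk) = 0.1224/(2π·22.4) = 8.700×10^-4 m·K/W
  R'_ceramic fibre blanket = ln(0.572/0.269)/(2πk) = 0.7544/(2π·0.0829) = 1.448 m·K/W
  R'_perlite = ln(0.709/0.572)/(2πk) = 0.2147/(2π·0.0631) = 0.5416 m·K/W
ΣR = 8.700×10^-4 + 1.448 + 0.5416 = 1.990 m·K/W
Q' = ΔT/ΣR = (320 °C − 18.7 °C)/1.990 = 151 W/m

Q' = 151 W/m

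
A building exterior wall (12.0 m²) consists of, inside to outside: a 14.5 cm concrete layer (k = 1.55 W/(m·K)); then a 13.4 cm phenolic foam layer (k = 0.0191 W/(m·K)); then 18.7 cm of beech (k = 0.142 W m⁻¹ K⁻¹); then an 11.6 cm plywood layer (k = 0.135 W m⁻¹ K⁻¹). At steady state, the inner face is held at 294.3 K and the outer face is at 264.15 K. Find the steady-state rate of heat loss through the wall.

Q = 39.0 W

Resistance network (inner→outer):
  R_concrete = L/(kA) = 0.145/(1.55·12.0) = 0.007796 K/W
  R_phenolic foam = L/(kA) = 0.134/(0.0191·12.0) = 0.5846 K/W
  R_beech = L/(kA) = 0.187/(0.142·12.0) = 0.1097 K/W
  R_plywood = L/(kA) = 0.116/(0.135·12.0) = 0.07160 K/W
ΣR = 0.007796 + 0.5846 + 0.1097 + 0.07160 = 0.7737 K/W
Q = ΔT/ΣR = (294.3 K − 264.15 K)/0.7737 = 39.0 W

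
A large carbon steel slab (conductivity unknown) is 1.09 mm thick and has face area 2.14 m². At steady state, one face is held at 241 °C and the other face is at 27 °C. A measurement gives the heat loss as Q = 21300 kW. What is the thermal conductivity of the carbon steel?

ΣR = ΔT/Q = |241 − 27|/2.13×10^7 = 1.005×10^-5 K/W
L/(kA) = 1.005×10^-5 ⇒ k = 0.00109/(1.005×10^-5·2.14) = 50.7 W/m·K

k = 50.7 W/m·K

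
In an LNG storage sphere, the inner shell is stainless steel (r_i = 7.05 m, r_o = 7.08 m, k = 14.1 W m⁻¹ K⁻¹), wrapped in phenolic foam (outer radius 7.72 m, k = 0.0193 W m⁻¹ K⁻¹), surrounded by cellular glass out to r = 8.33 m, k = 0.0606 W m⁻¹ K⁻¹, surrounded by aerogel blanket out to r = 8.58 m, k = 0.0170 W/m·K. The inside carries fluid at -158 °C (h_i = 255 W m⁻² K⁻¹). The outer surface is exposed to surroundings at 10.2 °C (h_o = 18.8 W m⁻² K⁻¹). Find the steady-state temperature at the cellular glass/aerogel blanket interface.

T = -25.6 °C

Treat each layer as a resistance in series:
  R_conv,in = 1/(4πr²h) = 1/(4π·7.05²·255) = 6.279×10^-6 K/W
  R_stainless steel = (1/7.05 − 1/7.08)/(4πk) = 6.010×10^-4/(4π·14.1) = 3.392×10^-6 K/W
  R_phenolic foam = (1/7.08 − 1/7.72)/(4πk) = 0.01171/(4π·0.0193) = 0.04828 K/W
  R_cellular glass = (1/7.72 − 1/8.33)/(4πk) = 0.009486/(4π·0.0606) = 0.01246 K/W
  R_aerogel blanket = (1/8.33 − 1/8.58)/(4πk) = 0.003498/(4π·0.0170) = 0.01637 K/W
  R_conv,out = 1/(4πr²h) = 1/(4π·8.58²·18.8) = 5.750×10^-5 K/W
ΣR = 6.279×10^-6 + 3.392×10^-6 + 0.04828 + 0.01246 + 0.01637 + 5.750×10^-5 = 0.07718 K/W
Q = ΔT/ΣR = (-158 °C − 10.2 °C)/0.07718 = -2179 W
From the inner boundary to the cellular glass/aerogel blanket interface, ΣR_partial = 0.06075 K/W.
T_interface = T_in − Q·ΣR_partial = -158 °C − (-2179)(0.06075) = -25.6 °C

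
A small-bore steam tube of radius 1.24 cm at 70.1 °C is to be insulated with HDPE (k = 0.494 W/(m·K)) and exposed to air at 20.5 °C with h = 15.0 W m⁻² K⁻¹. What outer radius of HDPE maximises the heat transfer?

For a cylinder, r_cr = k_ins/h = 0.494/15.0 = 0.0329 m = 3.29 cm

r_cr = 3.29 cm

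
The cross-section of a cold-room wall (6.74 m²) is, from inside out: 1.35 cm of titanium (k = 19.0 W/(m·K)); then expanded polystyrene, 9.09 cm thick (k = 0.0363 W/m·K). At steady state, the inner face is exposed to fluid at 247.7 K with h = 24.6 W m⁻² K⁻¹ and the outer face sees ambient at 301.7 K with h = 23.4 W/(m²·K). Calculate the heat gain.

Q = 141 W

Series thermal resistances, inner to outer:
  R_conv,in = 1/(hA) = 1/(24.6·6.74) = 0.006031 K/W
  R_titanium = L/(kA) = 0.0135/(19.0·6.74) = 1.054×10^-4 K/W
  R_expanded polystyrene = L/(kA) = 0.0909/(0.0363·6.74) = 0.3715 K/W
  R_conv,out = 1/(hA) = 1/(23.4·6.74) = 0.006341 K/W
ΣR = 0.006031 + 1.054×10^-4 + 0.3715 + 0.006341 = 0.3840 K/W
Q = ΔT/ΣR = (247.7 K − 301.7 K)/0.3840 = -141 W
(Negative Q ⇒ heat flows inward; heat gain = 141 W.)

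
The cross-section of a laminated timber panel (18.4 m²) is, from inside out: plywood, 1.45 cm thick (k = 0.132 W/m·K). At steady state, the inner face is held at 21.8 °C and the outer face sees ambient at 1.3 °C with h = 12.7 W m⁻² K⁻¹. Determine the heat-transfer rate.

Q = 2000 W

Resistance network (inner→outer):
  R_plywood = L/(kA) = 0.0145/(0.132·18.4) = 0.005970 K/W
  R_conv,out = 1/(hA) = 1/(12.7·18.4) = 0.004279 K/W
ΣR = 0.005970 + 0.004279 = 0.01025 K/W
Q = ΔT/ΣR = (21.8 °C − 1.3 °C)/0.01025 = 2000 W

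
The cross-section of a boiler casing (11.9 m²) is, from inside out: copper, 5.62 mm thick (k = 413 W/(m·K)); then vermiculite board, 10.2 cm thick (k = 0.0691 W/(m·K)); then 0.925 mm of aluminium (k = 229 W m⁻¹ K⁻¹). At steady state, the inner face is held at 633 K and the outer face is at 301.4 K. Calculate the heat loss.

Q = 2.67 kW

Series thermal resistances, inner to outer:
  R_copper = L/(kA) = 0.00562/(413·11.9) = 1.144×10^-6 K/W
  R_vermiculite board = L/(kA) = 0.102/(0.0691·11.9) = 0.1240 K/W
  R_aluminium = L/(kA) = 9.25×10^-4/(229·11.9) = 3.394×10^-7 K/W
ΣR = 1.144×10^-6 + 0.1240 + 3.394×10^-7 = 0.1240 K/W
Q = ΔT/ΣR = (633 K − 301.4 K)/0.1240 = 2670 W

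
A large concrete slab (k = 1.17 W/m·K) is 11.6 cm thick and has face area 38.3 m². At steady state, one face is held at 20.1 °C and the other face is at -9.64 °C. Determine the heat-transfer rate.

Q = kA·ΔT/L = 1.17 × 38.3 × |20.1 °C − -9.64 °C| / 0.116 = 11500 W

Q = 11.5 kW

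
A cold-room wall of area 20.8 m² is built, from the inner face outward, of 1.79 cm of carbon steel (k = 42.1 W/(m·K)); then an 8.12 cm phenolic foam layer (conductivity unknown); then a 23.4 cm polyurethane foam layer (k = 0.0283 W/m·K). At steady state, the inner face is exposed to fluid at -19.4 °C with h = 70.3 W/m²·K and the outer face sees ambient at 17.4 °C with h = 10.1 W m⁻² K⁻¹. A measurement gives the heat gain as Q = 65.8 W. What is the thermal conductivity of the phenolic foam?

ΣR = ΔT/Q = |-19.4 − 17.4|/65.8 = 0.5593 K/W
Known resistances:
  R_conv,in = 1/(hA) = 1/(70.3·20.8) = 6.839×10^-4 K/W
  R_carbon steel = L/(kA) = 0.0179/(42.1·20.8) = 2.044×10^-5 K/W
  R_polyurethane foam = L/(kA) = 0.234/(0.0283·20.8) = 0.3975 K/W
  R_conv,out = 1/(hA) = 1/(10.1·20.8) = 0.004760 K/W
R_phenolic foam = ΣR − ΣR_known = 0.5593 − 0.4030 = 0.1563 K/W
L/(kA) = 0.1563 ⇒ k = 0.0812/(0.1563·20.8) = 0.0250 W/m·K

k = 0.0250 W/m·K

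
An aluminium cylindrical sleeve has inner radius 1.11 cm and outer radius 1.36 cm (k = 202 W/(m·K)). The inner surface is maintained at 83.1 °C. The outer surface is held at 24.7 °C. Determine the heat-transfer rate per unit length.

Q' = 3.65×10^5 W/m

Q' = 2πk·ΔT/ln(r₂/r₁) = 2π × 202 × 58.4 / ln(0.0136/0.0111) = 3.65×10^5 W/m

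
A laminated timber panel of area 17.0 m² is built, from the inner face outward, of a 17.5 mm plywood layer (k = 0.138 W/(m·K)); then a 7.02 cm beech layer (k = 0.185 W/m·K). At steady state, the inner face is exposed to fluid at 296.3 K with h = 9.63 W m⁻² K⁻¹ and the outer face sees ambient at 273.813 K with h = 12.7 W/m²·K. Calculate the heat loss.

Q = 555 W

Resistance network (inner→outer):
  R_conv,in = 1/(hA) = 1/(9.63·17.0) = 0.006108 K/W
  R_plywood = L/(kA) = 0.0175/(0.138·17.0) = 0.007460 K/W
  R_beech = L/(kA) = 0.0702/(0.185·17.0) = 0.02232 K/W
  R_conv,out = 1/(hA) = 1/(12.7·17.0) = 0.004632 K/W
ΣR = 0.006108 + 0.007460 + 0.02232 + 0.004632 = 0.04052 K/W
Q = ΔT/ΣR = (296.3 K − 273.813 K)/0.04052 = 555 W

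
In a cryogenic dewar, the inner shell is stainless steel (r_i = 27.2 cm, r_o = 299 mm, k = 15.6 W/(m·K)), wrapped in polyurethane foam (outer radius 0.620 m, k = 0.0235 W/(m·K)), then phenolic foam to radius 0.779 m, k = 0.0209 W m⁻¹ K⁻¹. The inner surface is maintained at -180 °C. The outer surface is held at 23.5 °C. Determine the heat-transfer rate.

Treat each layer as a resistance in series:
  R_stainless steel = (1/0.272 − 1/0.299)/(4πk) = 0.3320/(4π·15.6) = 0.001694 K/W
  R_polyurethane foam = (1/0.299 − 1/0.620)/(4πk) = 1.732/(4π·0.0235) = 5.864 K/W
  R_phenolic foam = (1/0.620 − 1/0.779)/(4πk) = 0.3292/(4π·0.0209) = 1.253 K/W
ΣR = 0.001694 + 5.864 + 1.253 = 7.119 K/W
Q = ΔT/ΣR = (-180 °C − 23.5 °C)/7.119 = -28.6 W
(Negative Q ⇒ heat flows inward; heat gain = 28.6 W.)

Q = 28.6 W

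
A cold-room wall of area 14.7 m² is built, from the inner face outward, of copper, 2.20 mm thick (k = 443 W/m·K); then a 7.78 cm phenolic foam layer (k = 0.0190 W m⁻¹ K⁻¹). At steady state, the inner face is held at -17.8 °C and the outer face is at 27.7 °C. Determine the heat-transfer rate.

Resistance network (inner→outer):
  R_copper = L/(kA) = 0.00220/(443·14.7) = 3.378×10^-7 K/W
  R_phenolic foam = L/(kA) = 0.0778/(0.0190·14.7) = 0.2786 K/W
ΣR = 3.378×10^-7 + 0.2786 = 0.2786 K/W
Q = ΔT/ΣR = (-17.8 °C − 27.7 °C)/0.2786 = -163 W
(Negative Q ⇒ heat flows inward; heat gain = 163 W.)

Q = 163 W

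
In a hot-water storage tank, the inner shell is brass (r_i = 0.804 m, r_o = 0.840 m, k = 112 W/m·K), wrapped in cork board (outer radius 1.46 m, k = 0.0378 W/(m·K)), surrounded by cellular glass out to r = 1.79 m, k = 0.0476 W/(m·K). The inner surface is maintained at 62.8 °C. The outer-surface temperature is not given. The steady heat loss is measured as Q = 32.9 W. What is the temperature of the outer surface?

T_out = 20.8 °C

Sum the resistances:
  R_brass = (1/0.804 − 1/0.840)/(4πk) = 0.05330/(4π·112) = 3.787×10^-5 K/W
  R_cork board = (1/0.840 − 1/1.46)/(4πk) = 0.5055/(4π·0.0378) = 1.064 K/W
  R_cellular glass = (1/1.46 − 1/1.79)/(4πk) = 0.1263/(4π·0.0476) = 0.2111 K/W
ΣR = 1.275 K/W
ΔT = Q·ΣR = 32.9 × 1.275 = 41.95 K
Heat flows outward, so T_out = T_in − ΔT = 62.8 − 41.95 = 20.8 °C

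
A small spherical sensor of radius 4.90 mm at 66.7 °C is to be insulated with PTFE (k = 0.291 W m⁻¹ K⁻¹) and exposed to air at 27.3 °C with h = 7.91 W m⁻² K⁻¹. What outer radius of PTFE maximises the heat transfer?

r_cr = 7.36 cm

For a sphere, r_cr = 2k_ins/h = 2·0.291/7.91 = 0.0736 m = 7.36 cm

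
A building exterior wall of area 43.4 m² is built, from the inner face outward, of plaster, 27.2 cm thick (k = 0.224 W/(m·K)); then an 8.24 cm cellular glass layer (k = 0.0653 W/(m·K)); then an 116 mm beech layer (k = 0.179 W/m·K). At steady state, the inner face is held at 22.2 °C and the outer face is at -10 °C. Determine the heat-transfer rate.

Series thermal resistances, inner to outer:
  R_plaster = L/(kA) = 0.272/(0.224·43.4) = 0.02798 K/W
  R_cellular glass = L/(kA) = 0.0824/(0.0653·43.4) = 0.02908 K/W
  R_beech = L/(kA) = 0.116/(0.179·43.4) = 0.01493 K/W
ΣR = 0.02798 + 0.02908 + 0.01493 = 0.07199 K/W
Q = ΔT/ΣR = (22.2 °C − -10 °C)/0.07199 = 447 W

Q = 447 W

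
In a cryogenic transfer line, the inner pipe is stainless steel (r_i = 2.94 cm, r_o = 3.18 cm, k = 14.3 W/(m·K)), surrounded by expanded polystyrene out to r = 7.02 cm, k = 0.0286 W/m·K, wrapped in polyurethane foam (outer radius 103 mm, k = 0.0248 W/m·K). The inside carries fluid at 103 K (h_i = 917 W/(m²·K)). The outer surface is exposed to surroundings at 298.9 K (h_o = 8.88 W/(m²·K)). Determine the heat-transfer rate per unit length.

Q' = 27.8 W/m

Resistance network (inner→outer):
  R'_conv,in = 1/(2πr h) = 1/(2π·0.0294·917) = 0.005903 m·K/W
  R'_stainless steel = ln(0.0318/0.0294)/(2πk) = 0.07847/(2π·14.3) = 8.734×10^-4 m·K/W
  R'_expanded polystyrene = ln(0.0702/0.0318)/(2πk) = 0.7919/(2π·0.0286) = 4.407 m·K/W
  R'_polyurethane foam = ln(0.103/0.0702)/(2πk) = 0.3834/(2π·0.0248) = 2.460 m·K/W
  R'_conv,out = 1/(2πr h) = 1/(2π·0.103·8.88) = 0.1740 m·K/W
ΣR = 0.005903 + 8.734×10^-4 + 4.407 + 2.460 + 0.1740 = 7.048 m·K/W
Q' = ΔT/ΣR = (103 K − 298.9 K)/7.048 = -27.8 W/m
(Negative Q' ⇒ heat flows inward; heat gain = 27.8 W/m.)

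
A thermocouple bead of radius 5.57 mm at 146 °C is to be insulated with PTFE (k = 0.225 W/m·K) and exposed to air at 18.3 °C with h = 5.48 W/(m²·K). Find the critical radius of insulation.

For a sphere, r_cr = 2k_ins/h = 2·0.225/5.48 = 0.0821 m = 8.21 cm

r_cr = 8.21 cm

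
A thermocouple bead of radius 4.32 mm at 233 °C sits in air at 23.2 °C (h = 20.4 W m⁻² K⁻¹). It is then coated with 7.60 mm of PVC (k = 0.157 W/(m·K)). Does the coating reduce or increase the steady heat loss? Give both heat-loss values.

increases: 1.00 → 2.05 W

Critical radius for a sphere: r_cr = 2k/h = 0.0154 m = 1.54 cm.
Outer radius after coating: r₂ = 0.00432 + 0.00760 = 0.01192 m.
Since r₁ < r_cr and r₂ ≤ r_cr, the coating moves toward the maximum at r_cr — heat loss rises.
Bare: R = 1/(4πr₁²h) = 209.0 K/W; Q = 209.8/209.0 = 1.00 W.
Coated: R = R_cond + R_conv = 102.3 K/W; Q = 209.8/102.3 = 2.05 W.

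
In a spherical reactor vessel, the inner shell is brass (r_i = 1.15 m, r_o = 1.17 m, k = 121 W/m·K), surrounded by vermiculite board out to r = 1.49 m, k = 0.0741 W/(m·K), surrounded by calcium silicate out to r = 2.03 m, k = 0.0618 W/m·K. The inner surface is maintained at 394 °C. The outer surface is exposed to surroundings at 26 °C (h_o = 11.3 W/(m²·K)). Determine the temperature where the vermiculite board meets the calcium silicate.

T = 225 °C

Resistance network (inner→outer):
  R_brass = (1/1.15 − 1/1.17)/(4πk) = 0.01486/(4π·121) = 9.776×10^-6 K/W
  R_vermiculite board = (1/1.17 − 1/1.49)/(4πk) = 0.1836/(4π·0.0741) = 0.1971 K/W
  R_calcium silicate = (1/1.49 − 1/2.03)/(4πk) = 0.1785/(4π·0.0618) = 0.2299 K/W
  R_conv,out = 1/(4πr²h) = 1/(4π·2.03²·11.3) = 0.001709 K/W
ΣR = 9.776×10^-6 + 0.1971 + 0.2299 + 0.001709 = 0.4287 K/W
Q = ΔT/ΣR = (394 °C − 26 °C)/0.4287 = 858.4 W
From the inner boundary to the vermiculite board/calcium silicate interface, ΣR_partial = 0.1971 K/W.
T_interface = T_in − Q·ΣR_partial = 394 °C − (858.4)(0.1971) = 225 °C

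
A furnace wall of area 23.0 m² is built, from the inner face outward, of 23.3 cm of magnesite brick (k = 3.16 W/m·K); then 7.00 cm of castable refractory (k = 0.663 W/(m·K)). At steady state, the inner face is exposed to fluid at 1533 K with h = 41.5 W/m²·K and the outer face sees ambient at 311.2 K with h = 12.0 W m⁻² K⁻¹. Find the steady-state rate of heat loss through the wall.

Series thermal resistances, inner to outer:
  R_conv,in = 1/(hA) = 1/(41.5·23.0) = 0.001048 K/W
  R_magnesite brick = L/(kA) = 0.233/(3.16·23.0) = 0.003206 K/W
  R_castable refractory = L/(kA) = 0.0700/(0.663·23.0) = 0.004590 K/W
  R_conv,out = 1/(hA) = 1/(12.0·23.0) = 0.003623 K/W
ΣR = 0.001048 + 0.003206 + 0.004590 + 0.003623 = 0.01247 K/W
Q = ΔT/ΣR = (1533 K − 311.2 K)/0.01247 = 98000 W

Q = 98.0 kW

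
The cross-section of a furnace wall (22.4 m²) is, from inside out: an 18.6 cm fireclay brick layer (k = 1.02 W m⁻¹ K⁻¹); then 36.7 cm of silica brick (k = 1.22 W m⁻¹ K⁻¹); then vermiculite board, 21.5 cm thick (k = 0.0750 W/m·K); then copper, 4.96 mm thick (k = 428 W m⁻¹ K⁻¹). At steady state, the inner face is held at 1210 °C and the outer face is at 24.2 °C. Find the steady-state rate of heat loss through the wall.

Q = 7.93 kW

Resistance network (inner→outer):
  R_fireclay brick = L/(kA) = 0.186/(1.02·22.4) = 0.008141 K/W
  R_silica brick = L/(kA) = 0.367/(1.22·22.4) = 0.01343 K/W
  R_vermiculite board = L/(kA) = 0.215/(0.0750·22.4) = 0.1280 K/W
  R_copper = L/(kA) = 0.00496/(428·22.4) = 5.174×10^-7 K/W
ΣR = 0.008141 + 0.01343 + 0.1280 + 5.174×10^-7 = 0.1496 K/W
Q = ΔT/ΣR = (1210 °C − 24.2 °C)/0.1496 = 7930 W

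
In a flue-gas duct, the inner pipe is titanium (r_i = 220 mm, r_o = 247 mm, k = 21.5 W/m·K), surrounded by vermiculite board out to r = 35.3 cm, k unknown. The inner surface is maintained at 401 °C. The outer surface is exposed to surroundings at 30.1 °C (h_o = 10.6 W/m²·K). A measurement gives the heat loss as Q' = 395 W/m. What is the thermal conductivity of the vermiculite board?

k = 0.0635 W/m·K

ΣR = ΔT/Q' = |401 − 30.1|/395 = 0.9390 m·K/W
Known resistances:
  R'_titanium = ln(0.247/0.220)/(2πk) = 0.1158/(2π·21.5) = 8.569×10^-4 m·K/W
  R'_conv,out = 1/(2πr h) = 1/(2π·0.353·10.6) = 0.04253 m·K/W
R_vermiculite board = ΣR − ΣR_known = 0.9390 − 0.04339 = 0.8956 m·K/W
ln(r₂/r₁)/(2πk) = 0.8956 ⇒ k = 0.3571/(2π·0.8956) = 0.0635 W/m·K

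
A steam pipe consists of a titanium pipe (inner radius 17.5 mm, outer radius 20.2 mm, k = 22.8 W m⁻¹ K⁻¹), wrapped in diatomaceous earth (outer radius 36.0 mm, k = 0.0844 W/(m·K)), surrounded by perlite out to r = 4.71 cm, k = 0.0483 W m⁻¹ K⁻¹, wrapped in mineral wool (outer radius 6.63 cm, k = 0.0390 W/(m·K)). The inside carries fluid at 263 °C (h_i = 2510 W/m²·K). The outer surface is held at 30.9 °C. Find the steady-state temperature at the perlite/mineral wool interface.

T = 127 °C

Series thermal resistances, inner to outer:
  R'_conv,in = 1/(2πr h) = 1/(2π·0.0175·2510) = 0.003623 m·K/W
  R'_titanium = ln(0.0202/0.0175)/(2πk) = 0.1435/(2π·22.8) = 0.001002 m·K/W
  R'_diatomaceous earth = ln(0.0360/0.0202)/(2πk) = 0.5778/(2π·0.0844) = 1.090 m·K/W
  R'_perlite = ln(0.0471/0.0360)/(2πk) = 0.2688/(2π·0.0483) = 0.8856 m·K/W
  R'_mineral wool = ln(0.0663/0.0471)/(2πk) = 0.3419/(2π·0.0390) = 1.395 m·K/W
ΣR = 0.003623 + 0.001002 + 1.090 + 0.8856 + 1.395 = 3.375 m·K/W
Q' = ΔT/ΣR = (263 °C − 30.9 °C)/3.375 = 68.77 W/m
From the inner boundary to the perlite/mineral wool interface, ΣR_partial = 1.980 m·K/W.
T_interface = T_in − Q'·ΣR_partial = 263 °C − (68.77)(1.980) = 127 °C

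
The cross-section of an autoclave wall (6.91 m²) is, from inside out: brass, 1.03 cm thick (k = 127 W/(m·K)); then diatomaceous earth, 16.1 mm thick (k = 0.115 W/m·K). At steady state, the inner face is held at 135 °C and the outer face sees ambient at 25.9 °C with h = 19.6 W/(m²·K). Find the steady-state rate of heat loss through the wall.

Treat each layer as a resistance in series:
  R_brass = L/(kA) = 0.0103/(127·6.91) = 1.174×10^-5 K/W
  R_diatomaceous earth = L/(kA) = 0.0161/(0.115·6.91) = 0.02026 K/W
  R_conv,out = 1/(hA) = 1/(19.6·6.91) = 0.007384 K/W
ΣR = 1.174×10^-5 + 0.02026 + 0.007384 = 0.02766 K/W
Q = ΔT/ΣR = (135 °C − 25.9 °C)/0.02766 = 3940 W

Q = 3.94 kW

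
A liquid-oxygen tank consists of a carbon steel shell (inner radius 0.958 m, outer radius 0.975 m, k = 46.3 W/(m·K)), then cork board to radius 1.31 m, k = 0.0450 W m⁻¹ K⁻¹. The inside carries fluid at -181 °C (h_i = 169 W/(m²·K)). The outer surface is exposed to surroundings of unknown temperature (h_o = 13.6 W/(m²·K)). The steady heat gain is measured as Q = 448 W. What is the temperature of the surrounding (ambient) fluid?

Series resistances:
  R_conv,in = 1/(4πr²h) = 1/(4π·0.958²·169) = 5.131×10^-4 K/W
  R_carbon steel = (1/0.958 − 1/0.975)/(4πk) = 0.01820/(4π·46.3) = 3.128×10^-5 K/W
  R_cork board = (1/0.975 − 1/1.31)/(4πk) = 0.2623/(4π·0.0450) = 0.4638 K/W
  R_conv,out = 1/(4πr²h) = 1/(4π·1.31²·13.6) = 0.003410 K/W
ΣR = 0.4678 K/W
ΔT = Q·ΣR = 448 × 0.4678 = 209.6 K
Heat flows inward, so T_out = T_in + ΔT = -181 + 209.6 = 28.6 °C

T_out = 28.6 °C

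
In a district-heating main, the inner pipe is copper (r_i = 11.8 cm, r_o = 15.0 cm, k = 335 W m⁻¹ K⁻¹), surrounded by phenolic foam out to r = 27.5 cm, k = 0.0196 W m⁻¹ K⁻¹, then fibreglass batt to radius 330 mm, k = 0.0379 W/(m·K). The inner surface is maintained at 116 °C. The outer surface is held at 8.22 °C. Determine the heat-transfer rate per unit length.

Q' = 18.9 W/m

Resistance network (inner→outer):
  R'_copper = ln(0.150/0.118)/(2πk) = 0.2400/(2π·335) = 1.140×10^-4 m·K/W
  R'_phenolic foam = ln(0.275/0.150)/(2πk) = 0.6061/(2π·0.0196) = 4.922 m·K/W
  R'_fibreglass batt = ln(0.330/0.275)/(2πk) = 0.1823/(2π·0.0379) = 0.7656 m·K/W
ΣR = 1.140×10^-4 + 4.922 + 0.7656 = 5.688 m·K/W
Q' = ΔT/ΣR = (116 °C − 8.22 °C)/5.688 = 18.9 W/m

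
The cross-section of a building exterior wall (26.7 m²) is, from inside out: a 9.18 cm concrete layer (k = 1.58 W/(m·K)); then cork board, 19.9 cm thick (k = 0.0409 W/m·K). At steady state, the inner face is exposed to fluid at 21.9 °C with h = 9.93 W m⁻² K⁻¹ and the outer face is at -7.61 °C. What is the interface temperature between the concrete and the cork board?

Series thermal resistances, inner to outer:
  R_conv,in = 1/(hA) = 1/(9.93·26.7) = 0.003772 K/W
  R_concrete = L/(kA) = 0.0918/(1.58·26.7) = 0.002176 K/W
  R_cork board = L/(kA) = 0.199/(0.0409·26.7) = 0.1822 K/W
ΣR = 0.003772 + 0.002176 + 0.1822 = 0.1881 K/W
Q = ΔT/ΣR = (21.9 °C − -7.61 °C)/0.1881 = 156.9 W
From the inner boundary to the concrete/cork board interface, ΣR_partial = 0.005948 K/W.
T_interface = T_in − Q·ΣR_partial = 21.9 °C − (156.9)(0.005948) = 21.0 °C

T = 21.0 °C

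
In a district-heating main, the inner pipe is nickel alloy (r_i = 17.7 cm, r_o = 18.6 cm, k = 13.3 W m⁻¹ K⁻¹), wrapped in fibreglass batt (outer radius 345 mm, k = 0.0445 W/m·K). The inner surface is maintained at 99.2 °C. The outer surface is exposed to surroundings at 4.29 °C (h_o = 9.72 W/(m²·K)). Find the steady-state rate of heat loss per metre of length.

Q' = 42.0 W/m

Resistance network (inner→outer):
  R'_nickel alloy = ln(0.186/0.177)/(2πk) = 0.04960/(2π·13.3) = 5.935×10^-4 m·K/W
  R'_fibreglass batt = ln(0.345/0.186)/(2πk) = 0.6178/(2π·0.0445) = 2.210 m·K/W
  R'_conv,out = 1/(2πr h) = 1/(2π·0.345·9.72) = 0.04746 m·K/W
ΣR = 5.935×10^-4 + 2.210 + 0.04746 = 2.258 m·K/W
Q' = ΔT/ΣR = (99.2 °C − 4.29 °C)/2.258 = 42.0 W/m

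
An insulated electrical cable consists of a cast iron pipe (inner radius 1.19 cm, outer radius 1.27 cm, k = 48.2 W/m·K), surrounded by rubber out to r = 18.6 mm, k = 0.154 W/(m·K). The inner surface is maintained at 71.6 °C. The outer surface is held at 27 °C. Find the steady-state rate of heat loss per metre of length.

Series thermal resistances, inner to outer:
  R'_cast iron = ln(0.0127/0.0119)/(2πk) = 0.06506/(2π·48.2) = 2.148×10^-4 m·K/W
  R'_rubber = ln(0.0186/0.0127)/(2πk) = 0.3816/(2π·0.154) = 0.3943 m·K/W
ΣR = 2.148×10^-4 + 0.3943 = 0.3945 m·K/W
Q' = ΔT/ΣR = (71.6 °C − 27 °C)/0.3945 = 113 W/m

Q' = 113 W/m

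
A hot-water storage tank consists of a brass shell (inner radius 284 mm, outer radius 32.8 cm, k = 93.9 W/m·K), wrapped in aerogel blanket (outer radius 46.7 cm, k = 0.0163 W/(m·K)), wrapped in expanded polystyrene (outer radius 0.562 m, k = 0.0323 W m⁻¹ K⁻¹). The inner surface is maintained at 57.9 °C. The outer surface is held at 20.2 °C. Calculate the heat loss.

Q = 7.08 W

Series thermal resistances, inner to outer:
  R_brass = (1/0.284 − 1/0.328)/(4πk) = 0.4723/(4π·93.9) = 4.003×10^-4 K/W
  R_aerogel blanket = (1/0.328 − 1/0.467)/(4πk) = 0.9075/(4π·0.0163) = 4.430 K/W
  R_expanded polystyrene = (1/0.467 − 1/0.562)/(4πk) = 0.3620/(4π·0.0323) = 0.8918 K/W
ΣR = 4.003×10^-4 + 4.430 + 0.8918 = 5.322 K/W
Q = ΔT/ΣR = (57.9 °C − 20.2 °C)/5.322 = 7.08 W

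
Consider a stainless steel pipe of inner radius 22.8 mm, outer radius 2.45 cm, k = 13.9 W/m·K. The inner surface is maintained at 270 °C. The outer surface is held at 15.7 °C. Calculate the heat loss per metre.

Q' = 309 kW/m

Q' = 2πk·ΔT/ln(r₂/r₁) = 2π × 13.9 × 254.3 / ln(0.0245/0.0228) = 3.09×10^5 W/m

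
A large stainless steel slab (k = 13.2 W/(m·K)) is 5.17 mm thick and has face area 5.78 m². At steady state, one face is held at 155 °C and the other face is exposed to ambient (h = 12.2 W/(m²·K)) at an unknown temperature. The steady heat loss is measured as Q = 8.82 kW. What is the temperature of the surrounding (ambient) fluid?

T_out = 29.3 °C

Series resistances:
  R_stainless steel = L/(kA) = 0.00517/(13.2·5.78) = 6.776×10^-5 K/W
  R_conv,out = 1/(hA) = 1/(12.2·5.78) = 0.01418 K/W
ΣR = 0.01425 K/W
ΔT = Q·ΣR = 8820 × 0.01425 = 125.7 K
Heat flows outward, so T_out = T_in − ΔT = 155 − 125.7 = 29.3 °C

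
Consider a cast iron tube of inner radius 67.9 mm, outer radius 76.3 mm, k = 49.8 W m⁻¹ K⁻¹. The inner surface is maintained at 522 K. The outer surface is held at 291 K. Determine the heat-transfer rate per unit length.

Q' = 6.20×10^5 W/m

Q' = 2πk·ΔT/ln(r₂/r₁) = 2π × 49.8 × 231 / ln(0.0763/0.0679) = 6.20×10^5 W/m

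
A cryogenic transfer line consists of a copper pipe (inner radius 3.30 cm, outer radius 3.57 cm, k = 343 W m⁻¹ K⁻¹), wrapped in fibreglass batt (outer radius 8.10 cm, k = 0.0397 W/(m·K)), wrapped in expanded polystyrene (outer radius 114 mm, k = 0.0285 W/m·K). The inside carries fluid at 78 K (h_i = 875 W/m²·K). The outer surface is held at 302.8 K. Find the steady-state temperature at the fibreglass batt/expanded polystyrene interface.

Resistance network (inner→outer):
  R'_conv,in = 1/(2πr h) = 1/(2π·0.0330·875) = 0.005512 m·K/W
  R'_copper = ln(0.0357/0.0330)/(2πk) = 0.07864/(2π·343) = 3.649×10^-5 m·K/W
  R'_fibreglass batt = ln(0.0810/0.0357)/(2πk) = 0.8193/(2π·0.0397) = 3.285 m·K/W
  R'_expanded polystyrene = ln(0.114/0.0810)/(2πk) = 0.3417/(2π·0.0285) = 1.908 m·K/W
ΣR = 0.005512 + 3.649×10^-5 + 3.285 + 1.908 = 5.199 m·K/W
Q' = ΔT/ΣR = (78 K − 302.8 K)/5.199 = -43.24 W/m
From the inner boundary to the fibreglass batt/expanded polystyrene interface, ΣR_partial = 3.291 m·K/W.
T_interface = T_in − Q'·ΣR_partial = 78 K − (-43.24)(3.291) = 220.3 K

T = 220.3 K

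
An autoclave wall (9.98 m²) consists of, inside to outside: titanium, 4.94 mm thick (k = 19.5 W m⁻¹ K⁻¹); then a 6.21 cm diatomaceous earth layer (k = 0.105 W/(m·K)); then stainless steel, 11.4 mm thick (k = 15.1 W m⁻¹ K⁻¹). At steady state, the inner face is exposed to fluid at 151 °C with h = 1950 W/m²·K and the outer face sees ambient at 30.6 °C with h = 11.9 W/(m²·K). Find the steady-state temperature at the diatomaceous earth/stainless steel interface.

Series thermal resistances, inner to outer:
  R_conv,in = 1/(hA) = 1/(1950·9.98) = 5.138×10^-5 K/W
  R_titanium = L/(kA) = 0.00494/(19.5·9.98) = 2.538×10^-5 K/W
  R_diatomaceous earth = L/(kA) = 0.0621/(0.105·9.98) = 0.05926 K/W
  R_stainless steel = L/(kA) = 0.0114/(15.1·9.98) = 7.565×10^-5 K/W
  R_conv,out = 1/(hA) = 1/(11.9·9.98) = 0.008420 K/W
ΣR = 5.138×10^-5 + 2.538×10^-5 + 0.05926 + 7.565×10^-5 + 0.008420 = 0.06783 K/W
Q = ΔT/ΣR = (151 °C − 30.6 °C)/0.06783 = 1775 W
From the inner boundary to the diatomaceous earth/stainless steel interface, ΣR_partial = 0.05934 K/W.
T_interface = T_in − Q·ΣR_partial = 151 °C − (1775)(0.05934) = 45.7 °C

T = 45.7 °C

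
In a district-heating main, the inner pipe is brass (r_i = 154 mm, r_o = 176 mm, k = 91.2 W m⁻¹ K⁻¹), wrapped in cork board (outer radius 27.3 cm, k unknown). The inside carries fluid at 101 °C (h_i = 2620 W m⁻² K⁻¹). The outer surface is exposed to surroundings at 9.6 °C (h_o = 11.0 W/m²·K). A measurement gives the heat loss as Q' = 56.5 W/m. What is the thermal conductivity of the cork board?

ΣR = ΔT/Q' = |101 − 9.6|/56.5 = 1.618 m·K/W
Known resistances:
  R'_conv,in = 1/(2πr h) = 1/(2π·0.154·2620) = 3.945×10^-4 m·K/W
  R'_brass = ln(0.176/0.154)/(2πk) = 0.1335/(2π·91.2) = 2.330×10^-4 m·K/W
  R'_conv,out = 1/(2πr h) = 1/(2π·0.273·11.0) = 0.05300 m·K/W
R_cork board = ΣR − ΣR_known = 1.618 − 0.05363 = 1.564 m·K/W
ln(r₂/r₁)/(2πk) = 1.564 ⇒ k = 0.4390/(2π·1.564) = 0.0447 W/m·K

k = 0.0447 W/m·K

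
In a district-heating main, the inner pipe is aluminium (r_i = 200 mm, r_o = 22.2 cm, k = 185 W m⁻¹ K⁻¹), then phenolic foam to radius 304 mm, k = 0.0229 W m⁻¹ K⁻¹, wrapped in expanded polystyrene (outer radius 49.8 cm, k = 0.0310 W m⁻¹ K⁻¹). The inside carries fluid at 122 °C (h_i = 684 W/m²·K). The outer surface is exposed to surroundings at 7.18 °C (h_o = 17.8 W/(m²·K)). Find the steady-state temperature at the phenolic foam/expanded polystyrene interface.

T = 69.0 °C

Treat each layer as a resistance in series:
  R'_conv,in = 1/(2πr h) = 1/(2π·0.200·684) = 0.001163 m·K/W
  R'_aluminium = ln(0.222/0.200)/(2πk) = 0.1044/(2π·185) = 8.978×10^-5 m·K/W
  R'_phenolic foam = ln(0.304/0.222)/(2πk) = 0.3144/(2π·0.0229) = 2.185 m·K/W
  R'_expanded polystyrene = ln(0.498/0.304)/(2πk) = 0.4936/(2π·0.0310) = 2.534 m·K/W
  R'_conv,out = 1/(2πr h) = 1/(2π·0.498·17.8) = 0.01795 m·K/W
ΣR = 0.001163 + 8.978×10^-5 + 2.185 + 2.534 + 0.01795 = 4.738 m·K/W
Q' = ΔT/ΣR = (122 °C − 7.18 °C)/4.738 = 24.23 W/m
From the inner boundary to the phenolic foam/expanded polystyrene interface, ΣR_partial = 2.186 m·K/W.
T_interface = T_in − Q'·ΣR_partial = 122 °C − (24.23)(2.186) = 69.0 °C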